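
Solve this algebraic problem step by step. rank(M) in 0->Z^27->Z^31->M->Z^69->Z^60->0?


Alt sum=0:
(-1)^0*27 + (-1)^1*31 + (-1)^2*? + (-1)^3*69 + (-1)^4*60=0
rank(M)=13


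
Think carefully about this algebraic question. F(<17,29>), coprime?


gcd(17,29)=1 => F=ab-a-b=17*29-17-29=493-46=447


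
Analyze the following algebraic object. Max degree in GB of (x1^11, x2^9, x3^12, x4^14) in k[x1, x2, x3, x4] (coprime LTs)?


Pure powers, coprime LTs => already GB.
Degrees: 11, 9, 12, 14
Max=14


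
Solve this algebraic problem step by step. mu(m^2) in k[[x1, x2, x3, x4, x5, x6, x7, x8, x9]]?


C(n+d-1,d)=C(10,2)=45


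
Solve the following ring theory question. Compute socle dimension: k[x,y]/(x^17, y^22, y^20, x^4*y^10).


Socle = ann(m) = span of standard monomials u with x*u, y*u in I (staircase corners).
Redundant generators: y^22
Minimal generators: x^17, x^4*y^10, y^20
Corners: x^3y^19, x^16y^9
Socle dim=2


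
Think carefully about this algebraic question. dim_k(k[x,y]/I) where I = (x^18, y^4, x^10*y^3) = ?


k[x,y]/I, I = (x^18, y^4, x^10*y^3)
Rect: 18x4=72. Corner: (18-10)x(4-3)=8.
dim = 72-8 = 64


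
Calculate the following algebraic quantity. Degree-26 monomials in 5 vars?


C(d+n-1,n-1)=C(30,4)=27405


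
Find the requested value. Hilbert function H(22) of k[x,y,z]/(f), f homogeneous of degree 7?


C(24,2)-C(17,2)=276-136=140


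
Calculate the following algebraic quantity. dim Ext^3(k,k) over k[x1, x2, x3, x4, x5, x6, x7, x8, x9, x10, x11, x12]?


C(n,i)=C(12,3)=220


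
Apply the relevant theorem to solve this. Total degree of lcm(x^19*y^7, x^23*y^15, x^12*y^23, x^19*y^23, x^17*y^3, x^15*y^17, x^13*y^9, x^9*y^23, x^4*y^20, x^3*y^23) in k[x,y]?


lcm = componentwise max:
x: max(19,23,12,19,17,15,13,9,4,3)=23
y: max(7,15,23,23,3,17,9,23,20,23)=23
Total=23+23=46


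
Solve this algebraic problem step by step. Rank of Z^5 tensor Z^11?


rank(M(x)N) = rank(M)*rank(N)
5*11 = 55


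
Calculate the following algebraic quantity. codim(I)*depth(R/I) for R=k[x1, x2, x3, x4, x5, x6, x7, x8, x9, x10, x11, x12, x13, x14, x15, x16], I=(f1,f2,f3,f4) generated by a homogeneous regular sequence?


codim=4, depth=dim(R/I)=16-4=12
Product=4*12=48


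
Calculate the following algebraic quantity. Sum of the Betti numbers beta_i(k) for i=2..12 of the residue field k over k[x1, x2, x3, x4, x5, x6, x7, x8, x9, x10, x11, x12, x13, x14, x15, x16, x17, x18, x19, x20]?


Koszul resolution: beta_i(k)=C(n,i), n=20
C(20,2)=190, C(20,3)=1140, C(20,4)=4845, C(20,5)=15504, C(20,6)=38760, C(20,7)=77520, C(20,8)=125970, C(20,9)=167960, C(20,10)=184756, C(20,11)=167960, C(20,12)=125970
Sum=910575


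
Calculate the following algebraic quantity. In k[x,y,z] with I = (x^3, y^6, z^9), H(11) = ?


Need i<3, j<6, k<9 with i+j+k=11.
For each i, j ranges over max(0,11-i-8)..min(5,11-i):
  i=0: j in [3,5] -> 3
  i=1: j in [2,5] -> 4
  i=2: j in [1,5] -> 5
H(11) = 3+4+5 = 12


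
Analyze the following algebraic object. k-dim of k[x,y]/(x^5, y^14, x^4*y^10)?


k[x,y]/I, I = (x^5, y^14, x^4*y^10)
Rect: 5x14=70. Corner: (5-4)x(14-10)=4.
dim = 70-4 = 66


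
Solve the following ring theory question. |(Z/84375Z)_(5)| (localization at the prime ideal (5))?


5-primary part: 84375=5^5*27
Size=5^5=3125


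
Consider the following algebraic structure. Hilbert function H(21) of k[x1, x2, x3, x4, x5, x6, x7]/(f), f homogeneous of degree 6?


C(27,6)-C(21,6)=296010-54264=241746


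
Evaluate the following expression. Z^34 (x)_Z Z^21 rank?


rank(M(x)N) = rank(M)*rank(N)
34*21 = 714


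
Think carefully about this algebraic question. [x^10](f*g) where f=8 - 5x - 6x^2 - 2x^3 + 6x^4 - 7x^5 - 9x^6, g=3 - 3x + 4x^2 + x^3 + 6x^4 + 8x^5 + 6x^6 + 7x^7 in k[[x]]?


[x^10] = sum a_i*b_j, i+j=10
  -2*7=-14
  6*6=36
  -7*8=-56
  -9*6=-54
Sum=-88


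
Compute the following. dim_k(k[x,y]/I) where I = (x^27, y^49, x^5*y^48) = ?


k[x,y]/I, I = (x^27, y^49, x^5*y^48)
Rect: 27x49=1323. Corner: (27-5)x(49-48)=22.
dim = 1323-22 = 1301


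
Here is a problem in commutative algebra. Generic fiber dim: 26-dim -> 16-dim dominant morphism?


dim(fiber)=dim(X)-dim(Y)=26-16=10


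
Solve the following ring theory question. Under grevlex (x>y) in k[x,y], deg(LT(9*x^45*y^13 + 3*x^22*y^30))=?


LT: 9*x^45*y^13
deg_x=45, deg_y=13
Total=45+13=58


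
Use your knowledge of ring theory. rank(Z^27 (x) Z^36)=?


rank(M(x)N) = rank(M)*rank(N)
27*36 = 972


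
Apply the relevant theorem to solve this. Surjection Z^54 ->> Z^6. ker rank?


rank(ker) = 54-6 = 48


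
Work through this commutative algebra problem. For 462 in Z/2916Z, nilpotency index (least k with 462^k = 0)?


462^k mod 2916:
k=1: 462
k=2: 576
k=3: 756
k=4: 2268
k=5: 972
k=6: 0
First zero at k = 6


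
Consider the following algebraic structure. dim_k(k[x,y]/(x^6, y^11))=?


Basis: x^i*y^j, i<6, j<11
6*11=66


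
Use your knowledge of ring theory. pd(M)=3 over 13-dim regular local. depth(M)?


pd+depth=depth(R)=13
depth=13-3=10


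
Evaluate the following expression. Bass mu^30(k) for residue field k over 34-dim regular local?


C(n,i)=C(34,30)=46376


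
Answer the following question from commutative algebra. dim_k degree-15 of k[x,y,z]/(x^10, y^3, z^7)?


Need i<10, j<3, k<7 with i+j+k=15.
For each i, j ranges over max(0,15-i-6)..min(2,15-i):
  i=0: j in [9,2] -> 0
  i=1: j in [8,2] -> 0
  i=2: j in [7,2] -> 0
  i=3: j in [6,2] -> 0
  i=4: j in [5,2] -> 0
  i=5: j in [4,2] -> 0
  i=6: j in [3,2] -> 0
  i=7: j in [2,2] -> 1
  i=8: j in [1,2] -> 2
  i=9: j in [0,2] -> 3
H(15) = 0+0+0+0+0+0+0+1+2+3 = 6


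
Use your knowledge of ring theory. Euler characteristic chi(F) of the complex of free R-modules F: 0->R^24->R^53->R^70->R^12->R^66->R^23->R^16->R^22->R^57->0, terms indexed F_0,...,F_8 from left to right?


chi = sum (-1)^i * rank:
(-1)^0*24=24
(-1)^1*53=-53
(-1)^2*70=70
(-1)^3*12=-12
(-1)^4*66=66
(-1)^5*23=-23
(-1)^6*16=16
(-1)^7*22=-22
(-1)^8*57=57
chi=123


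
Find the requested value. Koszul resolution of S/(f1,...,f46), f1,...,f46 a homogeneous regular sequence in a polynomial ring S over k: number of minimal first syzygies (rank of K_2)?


Regular sequence => Koszul complex is the minimal free resolution.
Syz_1 minimally generated by Koszul relations f_i*e_j - f_j*e_i (i<j): mu(Syz_1) = beta_2 = C(m,2) = m(m-1)/2
m=46
46*45/2 = 1035


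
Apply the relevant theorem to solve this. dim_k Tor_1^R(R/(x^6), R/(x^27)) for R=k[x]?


Tor_1(R/I,R/J)=(I cap J)/IJ=(x^27)/(x^33)
dim=33-27=min(6,27)=6


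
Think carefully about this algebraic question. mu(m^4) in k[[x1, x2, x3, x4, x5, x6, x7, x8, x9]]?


C(n+d-1,d)=C(12,4)=495


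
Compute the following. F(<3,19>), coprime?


gcd(3,19)=1 => F=ab-a-b=3*19-3-19=57-22=35


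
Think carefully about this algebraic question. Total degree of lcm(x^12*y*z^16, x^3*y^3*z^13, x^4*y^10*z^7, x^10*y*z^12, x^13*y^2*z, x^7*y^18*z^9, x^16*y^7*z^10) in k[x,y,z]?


lcm = componentwise max:
x: max(12,3,4,10,13,7,16)=16
y: max(1,3,10,1,2,18,7)=18
z: max(16,13,7,12,1,9,10)=16
Total=16+18+16=50


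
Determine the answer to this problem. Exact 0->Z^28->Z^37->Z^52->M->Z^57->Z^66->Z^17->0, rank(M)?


Alt sum=0:
(-1)^0*28 + (-1)^1*37 + (-1)^2*52 + (-1)^3*? + (-1)^4*57 + (-1)^5*66 + (-1)^6*17=0
rank(M)=51


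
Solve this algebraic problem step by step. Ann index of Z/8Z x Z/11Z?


Exponent = lcm of the cyclic orders; pairwise coprime => product.
2^3*11^1=8*11=88


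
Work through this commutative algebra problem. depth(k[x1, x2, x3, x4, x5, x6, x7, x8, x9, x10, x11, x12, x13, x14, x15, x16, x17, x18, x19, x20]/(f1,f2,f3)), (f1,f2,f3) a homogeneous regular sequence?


depth(R)=20
depth(R/I)=20-3=17


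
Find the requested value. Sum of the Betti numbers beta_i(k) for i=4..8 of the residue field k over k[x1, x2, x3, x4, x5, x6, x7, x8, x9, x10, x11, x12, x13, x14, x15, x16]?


Koszul resolution: beta_i(k)=C(n,i), n=16
C(16,4)=1820, C(16,5)=4368, C(16,6)=8008, C(16,7)=11440, C(16,8)=12870
Sum=38506


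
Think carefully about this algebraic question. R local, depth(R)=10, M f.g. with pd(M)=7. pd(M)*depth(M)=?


pd+depth=10
depth=10-7=3
pd*depth=7*3=21


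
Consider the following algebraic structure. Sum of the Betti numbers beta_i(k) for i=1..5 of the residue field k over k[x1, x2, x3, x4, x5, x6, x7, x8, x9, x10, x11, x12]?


Koszul resolution: beta_i(k)=C(n,i), n=12
C(12,1)=12, C(12,2)=66, C(12,3)=220, C(12,4)=495, C(12,5)=792
Sum=1585


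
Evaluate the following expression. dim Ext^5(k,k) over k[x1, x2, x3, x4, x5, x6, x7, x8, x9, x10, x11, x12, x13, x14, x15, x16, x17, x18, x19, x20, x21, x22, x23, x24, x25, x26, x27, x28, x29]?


C(n,i)=C(29,5)=118755


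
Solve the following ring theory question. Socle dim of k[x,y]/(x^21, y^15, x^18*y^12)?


Socle = ann(m) = span of standard monomials u with x*u, y*u in I (staircase corners).
Minimal generators: x^21, x^18*y^12, y^15
Corners: x^17y^14, x^20y^11
Socle dim=2


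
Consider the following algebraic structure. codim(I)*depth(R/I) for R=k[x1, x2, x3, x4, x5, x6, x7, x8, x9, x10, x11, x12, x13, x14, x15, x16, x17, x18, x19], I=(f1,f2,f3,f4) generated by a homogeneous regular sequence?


codim=4, depth=dim(R/I)=19-4=15
Product=4*15=60


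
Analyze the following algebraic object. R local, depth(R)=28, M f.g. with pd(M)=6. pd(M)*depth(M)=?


pd+depth=28
depth=28-6=22
pd*depth=6*22=132


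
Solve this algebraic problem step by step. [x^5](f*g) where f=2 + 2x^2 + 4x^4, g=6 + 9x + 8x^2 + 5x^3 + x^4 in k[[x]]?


[x^5] = sum a_i*b_j, i+j=5
  2*5=10
  4*9=36
Sum=46


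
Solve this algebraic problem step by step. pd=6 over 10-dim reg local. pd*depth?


pd+depth=10
depth=10-6=4
pd*depth=6*4=24


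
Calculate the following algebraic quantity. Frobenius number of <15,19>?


gcd(15,19)=1 => F=ab-a-b=15*19-15-19=285-34=251


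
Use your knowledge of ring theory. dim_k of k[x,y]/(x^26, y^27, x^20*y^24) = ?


k[x,y]/I, I = (x^26, y^27, x^20*y^24)
Rect: 26x27=702. Corner: (26-20)x(27-24)=18.
dim = 702-18 = 684


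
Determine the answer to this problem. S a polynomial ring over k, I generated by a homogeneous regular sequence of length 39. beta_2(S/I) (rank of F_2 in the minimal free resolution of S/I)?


Regular sequence => Koszul complex is the minimal free resolution.
Syz_1 minimally generated by Koszul relations f_i*e_j - f_j*e_i (i<j): mu(Syz_1) = beta_2 = C(m,2) = m(m-1)/2
m=39
39*38/2 = 741


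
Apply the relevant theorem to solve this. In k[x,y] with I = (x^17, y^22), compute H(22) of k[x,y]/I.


k[x,y], I = (x^17, y^22), d = 22
Need i < 17 and d-i < 22.
Range: 1 <= i <= 16.
H(22) = 16


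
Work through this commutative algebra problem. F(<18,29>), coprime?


gcd(18,29)=1 => F=ab-a-b=18*29-18-29=522-47=475


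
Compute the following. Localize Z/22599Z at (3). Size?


3-primary part: 22599=3^6*31
Size=3^6=729


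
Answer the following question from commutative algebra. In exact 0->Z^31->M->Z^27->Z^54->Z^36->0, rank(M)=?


Alt sum=0:
(-1)^0*31 + (-1)^1*? + (-1)^2*27 + (-1)^3*54 + (-1)^4*36=0
rank(M)=40


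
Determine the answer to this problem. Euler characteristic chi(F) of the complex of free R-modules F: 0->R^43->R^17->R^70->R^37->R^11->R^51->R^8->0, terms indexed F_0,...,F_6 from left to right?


chi = sum (-1)^i * rank:
(-1)^0*43=43
(-1)^1*17=-17
(-1)^2*70=70
(-1)^3*37=-37
(-1)^4*11=11
(-1)^5*51=-51
(-1)^6*8=8
chi=27


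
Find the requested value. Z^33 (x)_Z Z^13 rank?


rank(M(x)N) = rank(M)*rank(N)
33*13 = 429


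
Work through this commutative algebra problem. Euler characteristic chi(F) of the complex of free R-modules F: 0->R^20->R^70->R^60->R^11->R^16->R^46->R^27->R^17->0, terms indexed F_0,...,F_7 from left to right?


chi = sum (-1)^i * rank:
(-1)^0*20=20
(-1)^1*70=-70
(-1)^2*60=60
(-1)^3*11=-11
(-1)^4*16=16
(-1)^5*46=-46
(-1)^6*27=27
(-1)^7*17=-17
chi=-21


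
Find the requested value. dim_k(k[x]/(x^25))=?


Basis: 1,x,...,x^24
dim=25


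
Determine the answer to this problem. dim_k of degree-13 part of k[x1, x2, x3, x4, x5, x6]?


C(d+n-1,n-1)=C(18,5)=8568


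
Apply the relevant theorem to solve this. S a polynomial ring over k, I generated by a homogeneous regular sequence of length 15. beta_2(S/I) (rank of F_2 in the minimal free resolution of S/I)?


Regular sequence => Koszul complex is the minimal free resolution.
Syz_1 minimally generated by Koszul relations f_i*e_j - f_j*e_i (i<j): mu(Syz_1) = beta_2 = C(m,2) = m(m-1)/2
m=15
15*14/2 = 105


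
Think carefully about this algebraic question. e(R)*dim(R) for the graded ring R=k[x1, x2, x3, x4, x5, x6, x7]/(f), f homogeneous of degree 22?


e(R)=deg(f)=22, dim(R)=7-1=6
e*dim=22*6=132


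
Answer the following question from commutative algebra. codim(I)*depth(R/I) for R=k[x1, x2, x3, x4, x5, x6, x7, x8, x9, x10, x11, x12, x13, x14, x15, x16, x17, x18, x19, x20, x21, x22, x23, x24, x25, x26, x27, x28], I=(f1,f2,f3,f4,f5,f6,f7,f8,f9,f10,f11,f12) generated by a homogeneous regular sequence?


codim=12, depth=dim(R/I)=28-12=16
Product=12*16=192


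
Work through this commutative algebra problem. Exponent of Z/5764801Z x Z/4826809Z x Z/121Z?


Exponent = lcm of the cyclic orders; pairwise coprime => product.
7^8*13^6*11^2=5764801*4826809*121=3366896795351089


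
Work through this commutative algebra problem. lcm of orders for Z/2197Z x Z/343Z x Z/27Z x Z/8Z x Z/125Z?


Exponent = lcm of the cyclic orders; pairwise coprime => product.
13^3*7^3*3^3*2^3*5^3=2197*343*27*8*125=20346417000


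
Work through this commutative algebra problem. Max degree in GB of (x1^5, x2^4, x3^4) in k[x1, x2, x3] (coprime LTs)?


Pure powers, coprime LTs => already GB.
Degrees: 5, 4, 4
Max=5


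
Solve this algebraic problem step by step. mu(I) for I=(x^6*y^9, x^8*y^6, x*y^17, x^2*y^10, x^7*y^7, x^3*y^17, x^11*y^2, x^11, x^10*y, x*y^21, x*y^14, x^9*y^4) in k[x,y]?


Remove redundant (divisible by others).
x^11*y^2 redundant.
x*y^17 redundant.
x*y^21 redundant.
x^3*y^17 redundant.
Min: x^11, x^10*y, x^9*y^4, x^8*y^6, x^7*y^7, x^6*y^9, x^2*y^10, x*y^14
Count=8


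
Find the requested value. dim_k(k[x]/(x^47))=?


Basis: 1,x,...,x^46
dim=47


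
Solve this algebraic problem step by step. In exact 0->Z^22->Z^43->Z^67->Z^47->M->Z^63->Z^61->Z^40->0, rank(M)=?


Alt sum=0:
(-1)^0*22 + (-1)^1*43 + (-1)^2*67 + (-1)^3*47 + (-1)^4*? + (-1)^5*63 + (-1)^6*61 + (-1)^7*40=0
rank(M)=43


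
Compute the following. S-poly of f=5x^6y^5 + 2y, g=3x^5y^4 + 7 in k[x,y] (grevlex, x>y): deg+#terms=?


LT(f)=5x^6y^5, LT(g)=3x^5y^4
lcm(LM)=x^6y^5
S(f,g) (scaled by 15 to clear denominators) = 3*f - 5xy*g = -35xy + 6y
2 terms, deg 2.
2+2=4


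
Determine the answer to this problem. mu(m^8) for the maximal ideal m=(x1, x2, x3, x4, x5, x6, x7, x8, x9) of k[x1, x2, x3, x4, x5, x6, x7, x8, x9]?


Graded Nakayama: mu(m^d) = dim_k (m^d/m^(d+1)) = #degree-8 monomials in 9 vars
C(n+d-1,d)=C(16,8)=12870


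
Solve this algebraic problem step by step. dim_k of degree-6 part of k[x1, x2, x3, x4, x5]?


C(d+n-1,n-1)=C(10,4)=210


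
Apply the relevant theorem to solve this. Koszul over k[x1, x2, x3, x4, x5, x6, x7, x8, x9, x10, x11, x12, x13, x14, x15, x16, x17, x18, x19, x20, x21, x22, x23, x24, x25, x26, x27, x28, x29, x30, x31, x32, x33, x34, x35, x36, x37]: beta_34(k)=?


C(n,i)=C(37,34)=7770


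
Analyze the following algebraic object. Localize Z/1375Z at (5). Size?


5-primary part: 1375=5^3*11
Size=5^3=125


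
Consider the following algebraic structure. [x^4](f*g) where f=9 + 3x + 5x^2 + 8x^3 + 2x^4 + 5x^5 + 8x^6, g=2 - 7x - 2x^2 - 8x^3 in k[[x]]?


[x^4] = sum a_i*b_j, i+j=4
  3*-8=-24
  5*-2=-10
  8*-7=-56
  2*2=4
Sum=-86


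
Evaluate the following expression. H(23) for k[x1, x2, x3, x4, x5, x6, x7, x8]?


C(d+n-1,n-1)=C(30,7)=2035800


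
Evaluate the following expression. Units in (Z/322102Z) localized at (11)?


Local ring = Z/161051Z.
phi(161051) = 11^4*(11-1) = 146410


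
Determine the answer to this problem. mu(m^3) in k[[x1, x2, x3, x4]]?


C(n+d-1,d)=C(6,3)=20


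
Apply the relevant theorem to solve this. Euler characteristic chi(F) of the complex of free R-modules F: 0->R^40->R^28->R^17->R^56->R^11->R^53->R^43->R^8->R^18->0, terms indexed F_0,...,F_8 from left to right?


chi = sum (-1)^i * rank:
(-1)^0*40=40
(-1)^1*28=-28
(-1)^2*17=17
(-1)^3*56=-56
(-1)^4*11=11
(-1)^5*53=-53
(-1)^6*43=43
(-1)^7*8=-8
(-1)^8*18=18
chi=-16


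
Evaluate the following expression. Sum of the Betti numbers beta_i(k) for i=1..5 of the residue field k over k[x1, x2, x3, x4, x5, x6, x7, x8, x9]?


Koszul resolution: beta_i(k)=C(n,i), n=9
C(9,1)=9, C(9,2)=36, C(9,3)=84, C(9,4)=126, C(9,5)=126
Sum=381


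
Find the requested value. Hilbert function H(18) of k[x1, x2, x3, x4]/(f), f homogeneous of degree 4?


C(21,3)-C(17,3)=1330-680=650


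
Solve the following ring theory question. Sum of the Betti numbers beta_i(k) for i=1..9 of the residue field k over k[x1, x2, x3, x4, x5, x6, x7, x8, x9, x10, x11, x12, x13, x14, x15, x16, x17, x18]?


Koszul resolution: beta_i(k)=C(n,i), n=18
C(18,1)=18, C(18,2)=153, C(18,3)=816, C(18,4)=3060, C(18,5)=8568, C(18,6)=18564, C(18,7)=31824, C(18,8)=43758, C(18,9)=48620
Sum=155381


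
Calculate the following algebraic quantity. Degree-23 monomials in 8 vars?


C(d+n-1,n-1)=C(30,7)=2035800


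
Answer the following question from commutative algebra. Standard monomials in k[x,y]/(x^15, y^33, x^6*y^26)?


k[x,y]/I, I = (x^15, y^33, x^6*y^26)
Rect: 15x33=495. Corner: (15-6)x(33-26)=63.
dim = 495-63 = 432


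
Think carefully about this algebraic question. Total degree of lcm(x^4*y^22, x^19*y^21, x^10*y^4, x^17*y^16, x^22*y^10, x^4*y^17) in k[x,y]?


lcm = componentwise max:
x: max(4,19,10,17,22,4)=22
y: max(22,21,4,16,10,17)=22
Total=22+22=44


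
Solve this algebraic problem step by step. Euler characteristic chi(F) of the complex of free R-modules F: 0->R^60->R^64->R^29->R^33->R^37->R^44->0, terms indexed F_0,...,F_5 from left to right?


chi = sum (-1)^i * rank:
(-1)^0*60=60
(-1)^1*64=-64
(-1)^2*29=29
(-1)^3*33=-33
(-1)^4*37=37
(-1)^5*44=-44
chi=-15


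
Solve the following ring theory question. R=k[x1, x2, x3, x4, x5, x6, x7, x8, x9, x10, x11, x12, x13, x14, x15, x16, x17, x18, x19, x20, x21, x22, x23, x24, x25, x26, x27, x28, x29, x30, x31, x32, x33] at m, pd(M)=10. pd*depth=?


pd+depth=33
depth=33-10=23
pd*depth=10*23=230


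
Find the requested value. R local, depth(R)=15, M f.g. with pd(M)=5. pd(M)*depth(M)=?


pd+depth=15
depth=15-5=10
pd*depth=5*10=50


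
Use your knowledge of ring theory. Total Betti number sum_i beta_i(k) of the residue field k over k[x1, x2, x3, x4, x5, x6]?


Koszul resolution: beta_i(k)=C(n,i), n=6
sum_i C(6,i) = 2^6 = 64


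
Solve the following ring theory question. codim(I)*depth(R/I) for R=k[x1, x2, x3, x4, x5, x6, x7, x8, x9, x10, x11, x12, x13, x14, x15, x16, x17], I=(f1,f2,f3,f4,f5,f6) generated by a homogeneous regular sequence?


codim=6, depth=dim(R/I)=17-6=11
Product=6*11=66


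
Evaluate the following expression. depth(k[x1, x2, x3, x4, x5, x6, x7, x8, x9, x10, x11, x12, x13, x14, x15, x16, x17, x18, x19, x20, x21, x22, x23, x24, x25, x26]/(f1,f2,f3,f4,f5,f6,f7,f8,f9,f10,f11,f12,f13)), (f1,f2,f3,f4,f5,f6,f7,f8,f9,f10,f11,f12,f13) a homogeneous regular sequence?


depth(R)=26
depth(R/I)=26-13=13


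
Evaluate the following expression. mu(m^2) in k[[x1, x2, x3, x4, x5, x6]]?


C(n+d-1,d)=C(7,2)=21


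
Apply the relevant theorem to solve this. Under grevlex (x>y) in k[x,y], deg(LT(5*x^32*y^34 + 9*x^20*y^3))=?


LT: 5*x^32*y^34
deg_x=32, deg_y=34
Total=32+34=66


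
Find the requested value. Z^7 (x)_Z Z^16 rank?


rank(M(x)N) = rank(M)*rank(N)
7*16 = 112


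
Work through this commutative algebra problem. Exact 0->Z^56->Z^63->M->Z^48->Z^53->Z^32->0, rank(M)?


Alt sum=0:
(-1)^0*56 + (-1)^1*63 + (-1)^2*? + (-1)^3*48 + (-1)^4*53 + (-1)^5*32=0
rank(M)=34


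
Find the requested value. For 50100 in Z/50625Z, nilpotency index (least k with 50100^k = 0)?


50100^k mod 50625:
k=1: 50100
k=2: 22500
k=3: 33750
k=4: 0
First zero at k = 4


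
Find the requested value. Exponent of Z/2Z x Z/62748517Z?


Exponent = lcm of the cyclic orders; pairwise coprime => product.
2^1*13^7=2*62748517=125497034


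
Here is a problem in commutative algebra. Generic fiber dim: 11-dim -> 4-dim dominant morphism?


dim(fiber)=dim(X)-dim(Y)=11-4=7


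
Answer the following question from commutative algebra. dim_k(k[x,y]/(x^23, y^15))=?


Basis: x^i*y^j, i<23, j<15
23*15=345


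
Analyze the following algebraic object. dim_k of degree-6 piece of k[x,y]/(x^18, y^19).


k[x,y], I = (x^18, y^19), d = 6
Need i < 18 and d-i < 19.
Range: 0 <= i <= 6.
H(6) = 7


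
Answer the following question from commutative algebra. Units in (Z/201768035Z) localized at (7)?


Local ring = Z/40353607Z.
phi(40353607) = 7^8*(7-1) = 34588806


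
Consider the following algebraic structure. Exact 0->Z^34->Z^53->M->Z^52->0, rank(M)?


Alt sum=0:
(-1)^0*34 + (-1)^1*53 + (-1)^2*? + (-1)^3*52=0
rank(M)=71


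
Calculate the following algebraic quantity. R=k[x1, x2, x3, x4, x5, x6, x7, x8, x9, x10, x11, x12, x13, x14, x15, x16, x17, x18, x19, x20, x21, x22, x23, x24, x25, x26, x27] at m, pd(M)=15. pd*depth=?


pd+depth=27
depth=27-15=12
pd*depth=15*12=180


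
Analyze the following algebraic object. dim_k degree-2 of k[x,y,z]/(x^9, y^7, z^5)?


Need i<9, j<7, k<5 with i+j+k=2.
For each i, j ranges over max(0,2-i-4)..min(6,2-i):
  i=0: j in [0,2] -> 3
  i=1: j in [0,1] -> 2
  i=2: j in [0,0] -> 1
H(2) = 3+2+1 = 6


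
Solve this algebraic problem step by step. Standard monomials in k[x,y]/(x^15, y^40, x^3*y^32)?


k[x,y]/I, I = (x^15, y^40, x^3*y^32)
Rect: 15x40=600. Corner: (15-3)x(40-32)=96.
dim = 600-96 = 504


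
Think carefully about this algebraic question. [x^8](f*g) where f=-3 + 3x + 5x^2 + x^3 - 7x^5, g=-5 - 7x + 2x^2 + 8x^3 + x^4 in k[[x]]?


[x^8] = sum a_i*b_j, i+j=8
  -7*8=-56
Sum=-56


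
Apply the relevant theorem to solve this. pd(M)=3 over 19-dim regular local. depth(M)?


pd+depth=depth(R)=19
depth=19-3=16


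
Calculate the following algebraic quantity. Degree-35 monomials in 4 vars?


C(d+n-1,n-1)=C(38,3)=8436


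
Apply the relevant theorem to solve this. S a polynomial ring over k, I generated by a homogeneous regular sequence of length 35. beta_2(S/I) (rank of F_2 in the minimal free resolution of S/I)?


Regular sequence => Koszul complex is the minimal free resolution.
Syz_1 minimally generated by Koszul relations f_i*e_j - f_j*e_i (i<j): mu(Syz_1) = beta_2 = C(m,2) = m(m-1)/2
m=35
35*34/2 = 595


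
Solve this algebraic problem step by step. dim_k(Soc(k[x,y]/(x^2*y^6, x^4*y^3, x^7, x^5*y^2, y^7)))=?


Socle = ann(m) = span of standard monomials u with x*u, y*u in I (staircase corners).
Minimal generators: x^7, x^5*y^2, x^4*y^3, x^2*y^6, y^7
Corners: xy^6, x^3y^5, x^4y^2, x^6y
Socle dim=4


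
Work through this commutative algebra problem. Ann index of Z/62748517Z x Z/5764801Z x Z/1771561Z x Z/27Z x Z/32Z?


Exponent = lcm of the cyclic orders; pairwise coprime => product.
13^7*7^8*11^6*3^3*2^5=62748517*5764801*1771561*27*32=553678474535618822758368


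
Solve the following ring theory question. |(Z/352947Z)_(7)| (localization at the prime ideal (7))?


7-primary part: 352947=7^6*3
Size=7^6=117649


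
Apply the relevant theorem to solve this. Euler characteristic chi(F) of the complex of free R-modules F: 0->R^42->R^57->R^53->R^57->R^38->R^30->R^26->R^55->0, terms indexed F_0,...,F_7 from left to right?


chi = sum (-1)^i * rank:
(-1)^0*42=42
(-1)^1*57=-57
(-1)^2*53=53
(-1)^3*57=-57
(-1)^4*38=38
(-1)^5*30=-30
(-1)^6*26=26
(-1)^7*55=-55
chi=-40


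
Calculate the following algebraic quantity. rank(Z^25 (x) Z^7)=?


rank(M(x)N) = rank(M)*rank(N)
25*7 = 175


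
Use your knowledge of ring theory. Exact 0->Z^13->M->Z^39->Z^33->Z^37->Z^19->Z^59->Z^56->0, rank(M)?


Alt sum=0:
(-1)^0*13 + (-1)^1*? + (-1)^2*39 + (-1)^3*33 + (-1)^4*37 + (-1)^5*19 + (-1)^6*59 + (-1)^7*56=0
rank(M)=40


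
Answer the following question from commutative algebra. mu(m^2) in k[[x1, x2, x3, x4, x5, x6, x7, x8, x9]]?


C(n+d-1,d)=C(10,2)=45


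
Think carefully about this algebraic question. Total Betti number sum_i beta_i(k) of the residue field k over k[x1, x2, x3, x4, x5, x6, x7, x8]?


Koszul resolution: beta_i(k)=C(n,i), n=8
sum_i C(8,i) = 2^8 = 256


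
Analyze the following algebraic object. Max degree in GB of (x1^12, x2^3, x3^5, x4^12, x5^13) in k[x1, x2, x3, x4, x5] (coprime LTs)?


Pure powers, coprime LTs => already GB.
Degrees: 12, 3, 5, 12, 13
Max=13


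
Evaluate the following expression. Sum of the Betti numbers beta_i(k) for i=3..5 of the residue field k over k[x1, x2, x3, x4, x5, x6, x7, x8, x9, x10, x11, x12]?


Koszul resolution: beta_i(k)=C(n,i), n=12
C(12,3)=220, C(12,4)=495, C(12,5)=792
Sum=1507


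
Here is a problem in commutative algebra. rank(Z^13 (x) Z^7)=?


rank(M(x)N) = rank(M)*rank(N)
13*7 = 91


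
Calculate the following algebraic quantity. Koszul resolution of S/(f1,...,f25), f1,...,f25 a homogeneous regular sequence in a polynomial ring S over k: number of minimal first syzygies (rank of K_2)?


Regular sequence => Koszul complex is the minimal free resolution.
Syz_1 minimally generated by Koszul relations f_i*e_j - f_j*e_i (i<j): mu(Syz_1) = beta_2 = C(m,2) = m(m-1)/2
m=25
25*24/2 = 300


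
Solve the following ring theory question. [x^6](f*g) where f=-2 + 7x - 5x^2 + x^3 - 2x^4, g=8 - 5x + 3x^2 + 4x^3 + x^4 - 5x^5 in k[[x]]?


[x^6] = sum a_i*b_j, i+j=6
  7*-5=-35
  -5*1=-5
  1*4=4
  -2*3=-6
Sum=-42


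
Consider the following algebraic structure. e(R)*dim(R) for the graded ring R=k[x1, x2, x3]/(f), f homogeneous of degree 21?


e(R)=deg(f)=21, dim(R)=3-1=2
e*dim=21*2=42


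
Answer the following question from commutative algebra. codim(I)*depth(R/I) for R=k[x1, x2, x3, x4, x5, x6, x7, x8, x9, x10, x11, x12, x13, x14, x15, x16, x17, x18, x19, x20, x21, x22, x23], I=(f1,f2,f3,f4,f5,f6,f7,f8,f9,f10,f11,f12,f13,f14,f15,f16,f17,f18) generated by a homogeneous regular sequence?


codim=18, depth=dim(R/I)=23-18=5
Product=18*5=90


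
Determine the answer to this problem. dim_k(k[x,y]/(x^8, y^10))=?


Basis: x^i*y^j, i<8, j<10
8*10=80


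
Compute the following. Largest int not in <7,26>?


gcd(7,26)=1 => F=ab-a-b=7*26-7-26=182-33=149


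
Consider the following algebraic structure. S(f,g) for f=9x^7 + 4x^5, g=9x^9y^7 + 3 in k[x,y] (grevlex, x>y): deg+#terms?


LT(f)=9x^7, LT(g)=9x^9y^7
lcm(LM)=x^9y^7
S(f,g) (scaled by 81 to clear denominators) = 9x^2y^7*f - 9*g = 36x^7y^7 - 27
2 terms, deg 14.
14+2=16


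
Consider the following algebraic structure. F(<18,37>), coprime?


gcd(18,37)=1 => F=ab-a-b=18*37-18-37=666-55=611


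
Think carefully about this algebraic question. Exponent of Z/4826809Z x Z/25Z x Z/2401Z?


Exponent = lcm of the cyclic orders; pairwise coprime => product.
13^6*5^2*7^4=4826809*25*2401=289729210225


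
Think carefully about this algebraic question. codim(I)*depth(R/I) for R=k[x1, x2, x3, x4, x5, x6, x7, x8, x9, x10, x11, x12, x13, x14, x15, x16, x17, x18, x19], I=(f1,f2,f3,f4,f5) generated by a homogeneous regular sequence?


codim=5, depth=dim(R/I)=19-5=14
Product=5*14=70


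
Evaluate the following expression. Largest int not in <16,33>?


gcd(16,33)=1 => F=ab-a-b=16*33-16-33=528-49=479


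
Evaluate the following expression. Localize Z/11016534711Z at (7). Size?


7-primary part: 11016534711=7^10*39
Size=7^10=282475249


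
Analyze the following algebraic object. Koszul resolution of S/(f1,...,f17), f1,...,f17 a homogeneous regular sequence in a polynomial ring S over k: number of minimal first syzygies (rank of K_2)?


Regular sequence => Koszul complex is the minimal free resolution.
Syz_1 minimally generated by Koszul relations f_i*e_j - f_j*e_i (i<j): mu(Syz_1) = beta_2 = C(m,2) = m(m-1)/2
m=17
17*16/2 = 136


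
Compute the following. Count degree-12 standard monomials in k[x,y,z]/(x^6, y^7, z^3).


Need i<6, j<7, k<3 with i+j+k=12.
For each i, j ranges over max(0,12-i-2)..min(6,12-i):
  i=0: j in [10,6] -> 0
  i=1: j in [9,6] -> 0
  i=2: j in [8,6] -> 0
  i=3: j in [7,6] -> 0
  i=4: j in [6,6] -> 1
  i=5: j in [5,6] -> 2
H(12) = 0+0+0+0+1+2 = 3


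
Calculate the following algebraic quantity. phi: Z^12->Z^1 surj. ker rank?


rank(ker) = 12-1 = 11


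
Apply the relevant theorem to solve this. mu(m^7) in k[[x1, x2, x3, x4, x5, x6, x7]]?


C(n+d-1,d)=C(13,7)=1716


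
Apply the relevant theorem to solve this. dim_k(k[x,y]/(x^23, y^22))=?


Basis: x^i*y^j, i<23, j<22
23*22=506


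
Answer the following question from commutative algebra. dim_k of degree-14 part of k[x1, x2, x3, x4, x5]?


C(d+n-1,n-1)=C(18,4)=3060


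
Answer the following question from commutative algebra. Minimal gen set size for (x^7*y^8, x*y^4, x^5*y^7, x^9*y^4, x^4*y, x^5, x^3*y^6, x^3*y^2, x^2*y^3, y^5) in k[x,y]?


Remove redundant (divisible by others).
x^5*y^7 redundant.
x^9*y^4 redundant.
x^3*y^6 redundant.
x^7*y^8 redundant.
Min: x^5, x^4*y, x^3*y^2, x^2*y^3, x*y^4, y^5
Count=6


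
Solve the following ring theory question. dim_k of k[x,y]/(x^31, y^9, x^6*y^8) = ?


k[x,y]/I, I = (x^31, y^9, x^6*y^8)
Rect: 31x9=279. Corner: (31-6)x(9-8)=25.
dim = 279-25 = 254


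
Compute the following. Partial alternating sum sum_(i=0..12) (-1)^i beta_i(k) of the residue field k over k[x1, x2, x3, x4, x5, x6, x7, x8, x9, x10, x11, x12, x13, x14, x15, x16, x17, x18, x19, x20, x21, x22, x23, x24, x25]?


Koszul resolution: beta_i(k)=C(n,i), n=25
sum_(i=0..p) (-1)^i C(n,i) = (-1)^p C(n-1,p)
(-1)^12*C(24,12) = (-1)^12*2704156 = 2704156


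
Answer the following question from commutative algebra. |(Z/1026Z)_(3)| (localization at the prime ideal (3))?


3-primary part: 1026=3^3*38
Size=3^3=27


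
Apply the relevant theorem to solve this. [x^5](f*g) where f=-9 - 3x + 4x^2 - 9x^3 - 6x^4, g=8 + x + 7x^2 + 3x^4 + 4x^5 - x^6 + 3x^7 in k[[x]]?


[x^5] = sum a_i*b_j, i+j=5
  -9*4=-36
  -3*3=-9
  -9*7=-63
  -6*1=-6
Sum=-114


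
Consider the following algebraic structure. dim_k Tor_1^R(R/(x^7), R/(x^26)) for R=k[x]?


Tor_1(R/I,R/J)=(I cap J)/IJ=(x^26)/(x^33)
dim=33-26=min(7,26)=7


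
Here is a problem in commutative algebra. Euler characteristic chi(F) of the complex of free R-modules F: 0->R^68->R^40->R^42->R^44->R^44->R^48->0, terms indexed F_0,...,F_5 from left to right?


chi = sum (-1)^i * rank:
(-1)^0*68=68
(-1)^1*40=-40
(-1)^2*42=42
(-1)^3*44=-44
(-1)^4*44=44
(-1)^5*48=-48
chi=22


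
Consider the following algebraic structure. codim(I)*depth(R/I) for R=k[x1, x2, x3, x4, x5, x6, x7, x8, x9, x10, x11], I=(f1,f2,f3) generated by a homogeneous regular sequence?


codim=3, depth=dim(R/I)=11-3=8
Product=3*8=24


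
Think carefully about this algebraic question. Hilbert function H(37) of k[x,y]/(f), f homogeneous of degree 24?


H(t)=d for t>=d-1.
d=24, t=37
H(37)=24


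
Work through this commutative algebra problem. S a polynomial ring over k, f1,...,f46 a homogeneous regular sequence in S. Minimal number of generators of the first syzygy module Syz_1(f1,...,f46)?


Regular sequence => Koszul complex is the minimal free resolution.
Syz_1 minimally generated by Koszul relations f_i*e_j - f_j*e_i (i<j): mu(Syz_1) = beta_2 = C(m,2) = m(m-1)/2
m=46
46*45/2 = 1035


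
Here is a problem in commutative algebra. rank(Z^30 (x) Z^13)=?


rank(M(x)N) = rank(M)*rank(N)
30*13 = 390


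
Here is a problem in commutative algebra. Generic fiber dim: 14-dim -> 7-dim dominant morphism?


dim(fiber)=dim(X)-dim(Y)=14-7=7


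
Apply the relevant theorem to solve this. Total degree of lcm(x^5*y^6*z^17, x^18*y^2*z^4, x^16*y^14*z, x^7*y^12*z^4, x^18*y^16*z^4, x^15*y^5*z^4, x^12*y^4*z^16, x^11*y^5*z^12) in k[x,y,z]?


lcm = componentwise max:
x: max(5,18,16,7,18,15,12,11)=18
y: max(6,2,14,12,16,5,4,5)=16
z: max(17,4,1,4,4,4,16,12)=17
Total=18+16+17=51


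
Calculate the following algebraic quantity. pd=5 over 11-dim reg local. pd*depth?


pd+depth=11
depth=11-5=6
pd*depth=5*6=30


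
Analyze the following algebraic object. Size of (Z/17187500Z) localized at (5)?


5-primary part: 17187500=5^8*44
Size=5^8=390625


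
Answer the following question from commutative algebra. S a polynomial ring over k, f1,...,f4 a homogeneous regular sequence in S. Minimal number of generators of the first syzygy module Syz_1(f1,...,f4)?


Regular sequence => Koszul complex is the minimal free resolution.
Syz_1 minimally generated by Koszul relations f_i*e_j - f_j*e_i (i<j): mu(Syz_1) = beta_2 = C(m,2) = m(m-1)/2
m=4
4*3/2 = 6


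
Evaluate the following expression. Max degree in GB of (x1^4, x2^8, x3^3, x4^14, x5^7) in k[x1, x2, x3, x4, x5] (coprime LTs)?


Pure powers, coprime LTs => already GB.
Degrees: 4, 8, 3, 14, 7
Max=14


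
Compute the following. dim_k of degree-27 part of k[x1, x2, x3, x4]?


C(d+n-1,n-1)=C(30,3)=4060


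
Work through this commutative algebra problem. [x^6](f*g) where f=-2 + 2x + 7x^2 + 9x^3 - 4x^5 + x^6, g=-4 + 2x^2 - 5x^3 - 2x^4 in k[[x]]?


[x^6] = sum a_i*b_j, i+j=6
  7*-2=-14
  9*-5=-45
  1*-4=-4
Sum=-63


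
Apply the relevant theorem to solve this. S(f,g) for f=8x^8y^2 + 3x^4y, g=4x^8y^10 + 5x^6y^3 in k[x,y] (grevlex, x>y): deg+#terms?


LT(f)=8x^8y^2, LT(g)=4x^8y^10
lcm(LM)=x^8y^10
S(f,g) (scaled by 32 to clear denominators) = 4y^8*f - 8*g = 12x^4y^9 - 40x^6y^3
2 terms, deg 13.
13+2=15


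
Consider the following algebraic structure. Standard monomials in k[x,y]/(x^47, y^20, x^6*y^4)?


k[x,y]/I, I = (x^47, y^20, x^6*y^4)
Rect: 47x20=940. Corner: (47-6)x(20-4)=656.
dim = 940-656 = 284


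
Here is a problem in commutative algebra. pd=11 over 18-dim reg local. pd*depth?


pd+depth=18
depth=18-11=7
pd*depth=11*7=77


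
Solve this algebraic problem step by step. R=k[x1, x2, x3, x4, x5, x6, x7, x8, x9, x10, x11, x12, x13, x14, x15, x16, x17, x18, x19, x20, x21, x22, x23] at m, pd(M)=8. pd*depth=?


pd+depth=23
depth=23-8=15
pd*depth=8*15=120


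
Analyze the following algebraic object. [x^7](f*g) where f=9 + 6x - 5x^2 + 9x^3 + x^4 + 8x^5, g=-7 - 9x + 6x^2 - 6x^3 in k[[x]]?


[x^7] = sum a_i*b_j, i+j=7
  1*-6=-6
  8*6=48
Sum=42


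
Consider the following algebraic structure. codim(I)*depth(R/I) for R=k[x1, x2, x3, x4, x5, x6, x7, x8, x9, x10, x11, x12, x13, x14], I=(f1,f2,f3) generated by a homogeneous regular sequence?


codim=3, depth=dim(R/I)=14-3=11
Product=3*11=33


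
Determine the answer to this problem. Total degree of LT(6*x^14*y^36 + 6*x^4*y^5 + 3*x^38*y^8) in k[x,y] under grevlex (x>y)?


LT: 6*x^14*y^36
deg_x=14, deg_y=36
Total=14+36=50


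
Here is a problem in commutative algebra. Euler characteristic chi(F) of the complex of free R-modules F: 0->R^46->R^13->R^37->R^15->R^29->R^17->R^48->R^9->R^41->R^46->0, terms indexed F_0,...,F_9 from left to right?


chi = sum (-1)^i * rank:
(-1)^0*46=46
(-1)^1*13=-13
(-1)^2*37=37
(-1)^3*15=-15
(-1)^4*29=29
(-1)^5*17=-17
(-1)^6*48=48
(-1)^7*9=-9
(-1)^8*41=41
(-1)^9*46=-46
chi=101


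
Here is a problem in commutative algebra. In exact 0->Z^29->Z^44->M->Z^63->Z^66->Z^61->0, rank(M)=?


Alt sum=0:
(-1)^0*29 + (-1)^1*44 + (-1)^2*? + (-1)^3*63 + (-1)^4*66 + (-1)^5*61=0
rank(M)=73


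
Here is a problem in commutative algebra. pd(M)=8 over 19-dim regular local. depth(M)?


pd+depth=depth(R)=19
depth=19-8=11


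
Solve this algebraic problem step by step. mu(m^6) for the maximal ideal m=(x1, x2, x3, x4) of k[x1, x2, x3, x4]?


Graded Nakayama: mu(m^d) = dim_k (m^d/m^(d+1)) = #degree-6 monomials in 4 vars
C(n+d-1,d)=C(9,6)=84


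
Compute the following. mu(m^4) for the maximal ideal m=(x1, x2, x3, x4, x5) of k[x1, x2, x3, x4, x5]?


Graded Nakayama: mu(m^d) = dim_k (m^d/m^(d+1)) = #degree-4 monomials in 5 vars
C(n+d-1,d)=C(8,4)=70


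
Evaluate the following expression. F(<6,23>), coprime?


gcd(6,23)=1 => F=ab-a-b=6*23-6-23=138-29=109


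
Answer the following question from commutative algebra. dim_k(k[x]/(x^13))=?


Basis: 1,x,...,x^12
dim=13


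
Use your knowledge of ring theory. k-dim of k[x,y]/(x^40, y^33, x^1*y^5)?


k[x,y]/I, I = (x^40, y^33, x^1*y^5)
Rect: 40x33=1320. Corner: (40-1)x(33-5)=1092.
dim = 1320-1092 = 228


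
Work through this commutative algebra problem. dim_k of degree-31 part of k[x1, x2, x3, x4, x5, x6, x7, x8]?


C(d+n-1,n-1)=C(38,7)=12620256


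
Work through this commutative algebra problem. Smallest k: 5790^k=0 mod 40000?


5790^k mod 40000:
k=1: 5790
k=2: 4100
k=3: 19000
k=4: 10000
k=5: 20000
k=6: 0
First zero at k = 6


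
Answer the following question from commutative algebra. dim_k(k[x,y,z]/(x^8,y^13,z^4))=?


Basis: x^iy^jz^k, i<8,j<13,k<4
8*13*4=416


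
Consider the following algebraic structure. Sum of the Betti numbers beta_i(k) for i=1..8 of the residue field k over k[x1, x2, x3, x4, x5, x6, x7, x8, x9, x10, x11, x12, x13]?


Koszul resolution: beta_i(k)=C(n,i), n=13
C(13,1)=13, C(13,2)=78, C(13,3)=286, C(13,4)=715, C(13,5)=1287, C(13,6)=1716, C(13,7)=1716, C(13,8)=1287
Sum=7098


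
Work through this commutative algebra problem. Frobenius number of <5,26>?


gcd(5,26)=1 => F=ab-a-b=5*26-5-26=130-31=99


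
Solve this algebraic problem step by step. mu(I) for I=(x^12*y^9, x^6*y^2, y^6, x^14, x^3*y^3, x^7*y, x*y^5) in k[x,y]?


Remove redundant (divisible by others).
x^12*y^9 redundant.
Min: x^14, x^7*y, x^6*y^2, x^3*y^3, x*y^5, y^6
Count=6


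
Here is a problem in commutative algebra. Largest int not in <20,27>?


gcd(20,27)=1 => F=ab-a-b=20*27-20-27=540-47=493


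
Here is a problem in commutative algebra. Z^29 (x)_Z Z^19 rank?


rank(M(x)N) = rank(M)*rank(N)
29*19 = 551


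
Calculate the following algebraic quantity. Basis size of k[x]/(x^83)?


Basis: 1,x,...,x^82
dim=83


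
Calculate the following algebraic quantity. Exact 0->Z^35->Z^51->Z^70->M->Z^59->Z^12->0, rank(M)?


Alt sum=0:
(-1)^0*35 + (-1)^1*51 + (-1)^2*70 + (-1)^3*? + (-1)^4*59 + (-1)^5*12=0
rank(M)=101


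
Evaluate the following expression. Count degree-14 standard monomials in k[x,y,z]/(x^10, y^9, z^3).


Need i<10, j<9, k<3 with i+j+k=14.
For each i, j ranges over max(0,14-i-2)..min(8,14-i):
  i=0: j in [12,8] -> 0
  i=1: j in [11,8] -> 0
  i=2: j in [10,8] -> 0
  i=3: j in [9,8] -> 0
  i=4: j in [8,8] -> 1
  i=5: j in [7,8] -> 2
  i=6: j in [6,8] -> 3
  i=7: j in [5,7] -> 3
  i=8: j in [4,6] -> 3
  i=9: j in [3,5] -> 3
H(14) = 0+0+0+0+1+2+3+3+3+3 = 15


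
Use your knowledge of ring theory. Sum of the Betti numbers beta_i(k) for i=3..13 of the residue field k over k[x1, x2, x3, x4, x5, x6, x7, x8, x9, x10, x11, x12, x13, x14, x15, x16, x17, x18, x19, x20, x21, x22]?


Koszul resolution: beta_i(k)=C(n,i), n=22
C(22,3)=1540, C(22,4)=7315, C(22,5)=26334, C(22,6)=74613, C(22,7)=170544, C(22,8)=319770, C(22,9)=497420, C(22,10)=646646, C(22,11)=705432, C(22,12)=646646, C(22,13)=497420
Sum=3593680


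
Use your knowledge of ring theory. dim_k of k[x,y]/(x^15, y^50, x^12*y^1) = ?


k[x,y]/I, I = (x^15, y^50, x^12*y^1)
Rect: 15x50=750. Corner: (15-12)x(50-1)=147.
dim = 750-147 = 603


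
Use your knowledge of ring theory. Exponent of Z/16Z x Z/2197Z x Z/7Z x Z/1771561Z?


Exponent = lcm of the cyclic orders; pairwise coprime => product.
2^4*13^3*7^1*11^6=16*2197*7*1771561=435917385904
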